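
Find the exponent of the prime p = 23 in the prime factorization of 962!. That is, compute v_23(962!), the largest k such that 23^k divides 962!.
v_23(962!) = 42

Legendre's formula: v_p(n!) = Σ_{k ≥ 1} ⌊n / p^k⌋. For p = 23, n = 962, the terms are:
  ⌊962/23^1⌋ = ⌊962/23⌋ = 41
  ⌊962/23^2⌋ = ⌊962/529⌋ = 1
(the next term ⌊962/23^3⌋ = 0, terminating the sum). Summing: v_23(962!) = 41 + 1 = 42.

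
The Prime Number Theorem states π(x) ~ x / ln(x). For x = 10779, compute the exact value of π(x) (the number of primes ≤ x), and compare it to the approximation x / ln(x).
π(10779) = 1312;  x/ln(x) ≈ 1160.86;  relative error ≈ 11.52%.

Directly count primes up to 10779: π(10779) = 1312. The PNT approximation gives 10779/ln(10779) ≈ 10779/9.28536 ≈ 1160.86. Relative error (π(x) − x/ln(x)) / π(x) ≈ 11.52%; the approximation is known to undercount slightly (Li(x) is a better estimate).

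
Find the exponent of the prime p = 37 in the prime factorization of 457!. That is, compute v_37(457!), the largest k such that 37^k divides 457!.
v_37(457!) = 12

Legendre's formula: v_p(n!) = Σ_{k ≥ 1} ⌊n / p^k⌋. For p = 37, n = 457, the terms are:
  ⌊457/37^1⌋ = ⌊457/37⌋ = 12
(the next term ⌊457/37^2⌋ = 0, terminating the sum). Summing: v_37(457!) = 12 = 12.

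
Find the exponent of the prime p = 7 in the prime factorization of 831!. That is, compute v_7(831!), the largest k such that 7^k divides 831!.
v_7(831!) = 136

Legendre's formula: v_p(n!) = Σ_{k ≥ 1} ⌊n / p^k⌋. For p = 7, n = 831, the terms are:
  ⌊831/7^1⌋ = ⌊831/7⌋ = 118
  ⌊831/7^2⌋ = ⌊831/49⌋ = 16
  ⌊831/7^3⌋ = ⌊831/343⌋ = 2
(the next term ⌊831/7^4⌋ = 0, terminating the sum). Summing: v_7(831!) = 118 + 16 + 2 = 136.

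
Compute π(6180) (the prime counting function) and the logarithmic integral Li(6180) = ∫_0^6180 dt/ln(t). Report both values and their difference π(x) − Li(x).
π(6180) = 804;  Li(6180) ≈ 821.07;  π(x) − Li(x) ≈ -17.07.

Direct count of primes ≤ 6180 gives π(6180) = 804. Numerical evaluation of the logarithmic integral gives Li(6180) ≈ 821.07. The difference π(x) − Li(x) ≈ -17.07 is typically negative for small/moderate x (Li(x) overestimates), though Littlewood's theorem shows this sign changes infinitely often.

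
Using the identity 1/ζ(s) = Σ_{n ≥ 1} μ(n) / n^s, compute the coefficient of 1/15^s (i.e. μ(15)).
μ(15) = 1

Factor n = 15 = 3 · 5. μ(n) = 0 if any exponent ≥ 2 (not squarefree); otherwise μ(n) = (−1)^{ω(n)} where ω(n) is the number of distinct prime factors. Applying: μ(15) = 1.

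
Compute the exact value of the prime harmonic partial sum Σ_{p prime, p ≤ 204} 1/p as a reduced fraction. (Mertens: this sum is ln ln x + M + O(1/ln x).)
Σ 1/p = 15202313841027497739047080375538859939135227730139536997746371469607707132833646367/7799922041683461553249199106329813876687996789903550945093032474868511536164700810

π(204) = 46, so the primes ≤ 204 are [2, 3, 5, 7, 11, 13, 17, 19, 23, 29, 31, 37, 41, 43, 47, 53, 59, 61, 67, 71, 73, 79, 83, 89, 97, 101, 103, 107, 109, 113, 127, 131, 137, 139, 149, 151, 157, 163, 167, 173, 179, 181, 191, 193, 197, 199]. Summing 1/p over these primes: 15202313841027497739047080375538859939135227730139536997746371469607707132833646367/7799922041683461553249199106329813876687996789903550945093032474868511536164700810 ≈ 1.9490. Mertens estimate ln ln(204) + 0.2615 ≈ 1.9326.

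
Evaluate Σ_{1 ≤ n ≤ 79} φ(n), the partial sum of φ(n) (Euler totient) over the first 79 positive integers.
Σ_{n ≤ 79} φ(n) = 1934

Compute φ(n) for each 1 ≤ n ≤ 79: φ(1) = 1, φ(2) = 1, φ(3) = 2, φ(4) = 2, φ(5) = 4, φ(6) = 2, φ(7) = 6, φ(8) = 4, φ(9) = 6, φ(10) = 4, φ(11) = 10, φ(12) = 4, φ(13) = 12, φ(14) = 6, φ(15) = 8, φ(16) = 8, φ(17) = 16, φ(18) = 6, φ(19) = 18, φ(20) = 8, φ(21) = 12, φ(22) = 10, φ(23) = 22, φ(24) = 8, φ(25) = 20, φ(26) = 12, φ(27) = 18, φ(28) = 12, φ(29) = 28, φ(30) = 8, φ(31) = 30, φ(32) = 16, φ(33) = 20, φ(34) = 16, φ(35) = 24, φ(36) = 12, φ(37) = 36, φ(38) = 18, φ(39) = 24, φ(40) = 16, φ(41) = 40, φ(42) = 12, φ(43) = 42, φ(44) = 20, φ(45) = 24, φ(46) = 22, φ(47) = 46, φ(48) = 16, φ(49) = 42, φ(50) = 20, φ(51) = 32, φ(52) = 24, φ(53) = 52, φ(54) = 18, φ(55) = 40, φ(56) = 24, φ(57) = 36, φ(58) = 28, φ(59) = 58, φ(60) = 16, φ(61) = 60, φ(62) = 30, φ(63) = 36, φ(64) = 32, φ(65) = 48, φ(66) = 20, φ(67) = 66, φ(68) = 32, φ(69) = 44, φ(70) = 24, φ(71) = 70, φ(72) = 24, φ(73) = 72, φ(74) = 36, φ(75) = 40, φ(76) = 36, φ(77) = 60, φ(78) = 24, φ(79) = 78. Summing all 79 values: 1934. (Average order: Σ_{n ≤ x} φ(n) ~ (3/π²) x². For x = 79, (3/π²)·79² ≈ 1897.04.)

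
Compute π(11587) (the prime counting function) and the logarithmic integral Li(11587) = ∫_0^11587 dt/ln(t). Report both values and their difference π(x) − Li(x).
π(11587) = 1394;  Li(11587) ≈ 1417.05;  π(x) − Li(x) ≈ -23.05.

Direct count of primes ≤ 11587 gives π(11587) = 1394. Numerical evaluation of the logarithmic integral gives Li(11587) ≈ 1417.05. The difference π(x) − Li(x) ≈ -23.05 is typically negative for small/moderate x (Li(x) overestimates), though Littlewood's theorem shows this sign changes infinitely often.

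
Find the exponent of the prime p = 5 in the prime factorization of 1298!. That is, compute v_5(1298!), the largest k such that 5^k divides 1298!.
v_5(1298!) = 322

Legendre's formula: v_p(n!) = Σ_{k ≥ 1} ⌊n / p^k⌋. For p = 5, n = 1298, the terms are:
  ⌊1298/5^1⌋ = ⌊1298/5⌋ = 259
  ⌊1298/5^2⌋ = ⌊1298/25⌋ = 51
  ⌊1298/5^3⌋ = ⌊1298/125⌋ = 10
  ⌊1298/5^4⌋ = ⌊1298/625⌋ = 2
(the next term ⌊1298/5^5⌋ = 0, terminating the sum). Summing: v_5(1298!) = 259 + 51 + 10 + 2 = 322.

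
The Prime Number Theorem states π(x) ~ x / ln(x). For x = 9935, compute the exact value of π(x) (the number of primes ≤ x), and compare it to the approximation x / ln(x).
π(9935) = 1225;  x/ln(x) ≈ 1079.44;  relative error ≈ 11.88%.

Directly count primes up to 9935: π(9935) = 1225. The PNT approximation gives 9935/ln(9935) ≈ 9935/9.20382 ≈ 1079.44. Relative error (π(x) − x/ln(x)) / π(x) ≈ 11.88%; the approximation is known to undercount slightly (Li(x) is a better estimate).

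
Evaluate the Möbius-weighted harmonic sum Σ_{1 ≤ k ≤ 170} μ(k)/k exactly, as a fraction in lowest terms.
Σ μ(k)/k = 976794744883260874795165001864511964953389627727401386703595517/962947420735983927056946215901134429196419130606213075415963491270

Values of μ(k) for 1 ≤ k ≤ 170: μ(1) = 1, μ(2) = -1, μ(3) = -1, μ(5) = -1, μ(6) = 1, μ(7) = -1, μ(10) = 1, μ(11) = -1, μ(13) = -1, μ(14) = 1, μ(15) = 1, μ(17) = -1, μ(19) = -1, μ(21) = 1, μ(22) = 1, μ(23) = -1, μ(26) = 1, μ(29) = -1, μ(30) = -1, μ(31) = -1, μ(33) = 1, μ(34) = 1, μ(35) = 1, μ(37) = -1, μ(38) = 1, μ(39) = 1, μ(41) = -1, μ(42) = -1, μ(43) = -1, μ(46) = 1, μ(47) = -1, μ(51) = 1, μ(53) = -1, μ(55) = 1, μ(57) = 1, μ(58) = 1, μ(59) = -1, μ(61) = -1, μ(62) = 1, μ(65) = 1, μ(66) = -1, μ(67) = -1, μ(69) = 1, μ(70) = -1, μ(71) = -1, μ(73) = -1, μ(74) = 1, μ(77) = 1, μ(78) = -1, μ(79) = -1, μ(82) = 1, μ(83) = -1, μ(85) = 1, μ(86) = 1, μ(87) = 1, μ(89) = -1, μ(91) = 1, μ(93) = 1, μ(94) = 1, μ(95) = 1, μ(97) = -1, μ(101) = -1, μ(102) = -1, μ(103) = -1, μ(105) = -1, μ(106) = 1, μ(107) = -1, μ(109) = -1, μ(110) = -1, μ(111) = 1, μ(113) = -1, μ(114) = -1, μ(115) = 1, μ(118) = 1, μ(119) = 1, μ(122) = 1, μ(123) = 1, μ(127) = -1, μ(129) = 1, μ(130) = -1, μ(131) = -1, μ(133) = 1, μ(134) = 1, μ(137) = -1, μ(138) = -1, μ(139) = -1, μ(141) = 1, μ(142) = 1, μ(143) = 1, μ(145) = 1, μ(146) = 1, μ(149) = -1, μ(151) = -1, μ(154) = -1, μ(155) = 1, μ(157) = -1, μ(158) = 1, μ(159) = 1, μ(161) = 1, μ(163) = -1, μ(165) = -1, μ(166) = 1, μ(167) = -1, μ(170) = -1, with μ = 0 on non-squarefree integers. Summing μ(k)/k for k where μ(k) ≠ 0 gives 976794744883260874795165001864511964953389627727401386703595517/962947420735983927056946215901134429196419130606213075415963491270 ≈ 0.0010. (PNT ⟺ this sum → 0 as n → ∞.)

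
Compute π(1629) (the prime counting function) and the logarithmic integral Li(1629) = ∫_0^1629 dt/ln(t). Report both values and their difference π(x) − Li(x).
π(1629) = 258;  Li(1629) ≈ 265.35;  π(x) − Li(x) ≈ -7.35.

Direct count of primes ≤ 1629 gives π(1629) = 258. Numerical evaluation of the logarithmic integral gives Li(1629) ≈ 265.35. The difference π(x) − Li(x) ≈ -7.35 is typically negative for small/moderate x (Li(x) overestimates), though Littlewood's theorem shows this sign changes infinitely often.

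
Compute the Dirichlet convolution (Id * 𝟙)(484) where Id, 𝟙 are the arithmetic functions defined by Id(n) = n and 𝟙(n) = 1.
(Id * 𝟙)(484) = 931

Divisors of 484: [1, 2, 4, 11, 22, 44, 121, 242, 484]. For each d | 484:
  d = 1: Id(1) · 𝟙(484/1) = 1 · 1 = 1
  d = 2: Id(2) · 𝟙(484/2) = 2 · 1 = 2
  d = 4: Id(4) · 𝟙(484/4) = 4 · 1 = 4
  d = 11: Id(11) · 𝟙(484/11) = 11 · 1 = 11
  d = 22: Id(22) · 𝟙(484/22) = 22 · 1 = 22
  d = 44: Id(44) · 𝟙(484/44) = 44 · 1 = 44
  d = 121: Id(121) · 𝟙(484/121) = 121 · 1 = 121
  d = 242: Id(242) · 𝟙(484/242) = 242 · 1 = 242
  d = 484: Id(484) · 𝟙(484/484) = 484 · 1 = 484
Summing: (Id * 𝟙)(484) = 1 + 2 + 4 + 11 + 22 + 44 + 121 + 242 + 484 = 931.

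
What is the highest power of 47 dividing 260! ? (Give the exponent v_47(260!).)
v_47(260!) = 5

Legendre's formula: v_p(n!) = Σ_{k ≥ 1} ⌊n / p^k⌋. For p = 47, n = 260, the terms are:
  ⌊260/47^1⌋ = ⌊260/47⌋ = 5
(the next term ⌊260/47^2⌋ = 0, terminating the sum). Summing: v_47(260!) = 5 = 5.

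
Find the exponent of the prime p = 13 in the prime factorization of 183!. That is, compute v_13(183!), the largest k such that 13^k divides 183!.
v_13(183!) = 15

Legendre's formula: v_p(n!) = Σ_{k ≥ 1} ⌊n / p^k⌋. For p = 13, n = 183, the terms are:
  ⌊183/13^1⌋ = ⌊183/13⌋ = 14
  ⌊183/13^2⌋ = ⌊183/169⌋ = 1
(the next term ⌊183/13^3⌋ = 0, terminating the sum). Summing: v_13(183!) = 14 + 1 = 15.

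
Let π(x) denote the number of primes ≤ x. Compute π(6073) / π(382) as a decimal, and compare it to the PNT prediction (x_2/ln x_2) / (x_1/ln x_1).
π(6073)/π(382) = 792/75 ≈ 10.5600;  PNT prediction ≈ 10.8499.

π(382) = 75 and π(6073) = 792, so π(6073)/π(382) ≈ 10.5600. The PNT-predicted ratio is (6073/ln(6073)) / (382/ln(382)) ≈ 10.8499. The two agree to within a few percent, as expected.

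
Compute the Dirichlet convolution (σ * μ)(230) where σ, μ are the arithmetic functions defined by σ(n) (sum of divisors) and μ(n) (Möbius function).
(σ * μ)(230) = 230

Divisors of 230: [1, 2, 5, 10, 23, 46, 115, 230]. For each d | 230:
  d = 1: σ(1) · μ(230/1) = 1 · -1 = -1
  d = 2: σ(2) · μ(230/2) = 3 · 1 = 3
  d = 5: σ(5) · μ(230/5) = 6 · 1 = 6
  d = 10: σ(10) · μ(230/10) = 18 · -1 = -18
  d = 23: σ(23) · μ(230/23) = 24 · 1 = 24
  d = 46: σ(46) · μ(230/46) = 72 · -1 = -72
  d = 115: σ(115) · μ(230/115) = 144 · -1 = -144
  d = 230: σ(230) · μ(230/230) = 432 · 1 = 432
Summing: (σ * μ)(230) = -1 + 3 + 6 + -18 + 24 + -72 + -144 + 432 = 230.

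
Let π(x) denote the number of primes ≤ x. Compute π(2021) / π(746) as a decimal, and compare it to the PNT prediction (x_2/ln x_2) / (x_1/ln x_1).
π(2021)/π(746) = 306/132 ≈ 2.3182;  PNT prediction ≈ 2.3544.

π(746) = 132 and π(2021) = 306, so π(2021)/π(746) ≈ 2.3182. The PNT-predicted ratio is (2021/ln(2021)) / (746/ln(746)) ≈ 2.3544. The two agree to within a few percent, as expected.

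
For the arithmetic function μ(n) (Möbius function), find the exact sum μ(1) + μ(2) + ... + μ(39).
Σ_{n ≤ 39} μ(n) = 0

Compute μ(n) for each 1 ≤ n ≤ 39: μ(1) = 1, μ(2) = -1, μ(3) = -1, μ(4) = 0, μ(5) = -1, μ(6) = 1, μ(7) = -1, μ(8) = 0, μ(9) = 0, μ(10) = 1, μ(11) = -1, μ(12) = 0, μ(13) = -1, μ(14) = 1, μ(15) = 1, μ(16) = 0, μ(17) = -1, μ(18) = 0, μ(19) = -1, μ(20) = 0, μ(21) = 1, μ(22) = 1, μ(23) = -1, μ(24) = 0, μ(25) = 0, μ(26) = 1, μ(27) = 0, μ(28) = 0, μ(29) = -1, μ(30) = -1, μ(31) = -1, μ(32) = 0, μ(33) = 1, μ(34) = 1, μ(35) = 1, μ(36) = 0, μ(37) = -1, μ(38) = 1, μ(39) = 1. Summing all 39 values: 0. (Mertens function M(x) = Σ_{n ≤ x} μ(n); on average M(x) should be small (PNT ⟺ M(x) = o(x)).)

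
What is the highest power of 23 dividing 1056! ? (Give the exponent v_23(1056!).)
v_23(1056!) = 46

Legendre's formula: v_p(n!) = Σ_{k ≥ 1} ⌊n / p^k⌋. For p = 23, n = 1056, the terms are:
  ⌊1056/23^1⌋ = ⌊1056/23⌋ = 45
  ⌊1056/23^2⌋ = ⌊1056/529⌋ = 1
(the next term ⌊1056/23^3⌋ = 0, terminating the sum). Summing: v_23(1056!) = 45 + 1 = 46.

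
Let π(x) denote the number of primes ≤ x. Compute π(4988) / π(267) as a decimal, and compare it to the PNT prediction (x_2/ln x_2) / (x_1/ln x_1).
π(4988)/π(267) = 667/56 ≈ 11.9107;  PNT prediction ≈ 12.2586.

π(267) = 56 and π(4988) = 667, so π(4988)/π(267) ≈ 11.9107. The PNT-predicted ratio is (4988/ln(4988)) / (267/ln(267)) ≈ 12.2586. The two agree to within a few percent, as expected.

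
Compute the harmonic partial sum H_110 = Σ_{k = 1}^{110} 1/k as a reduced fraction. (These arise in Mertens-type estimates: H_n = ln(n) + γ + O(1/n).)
H_110 = 812425573941376284756780362571245808659649778037/153803387341307877636928566091115101174034840640

Direct summation: H_110 = 1 + 1/2 + ... + 1/110. The least common denominator is lcm(1, ..., 110) = 8459186303771933270031071135011330564571916235200; over this denominator the numerator is 8459186303771933270031071135011330564571916235200 + 4229593151885966635015535567505665282285958117600 + 2819728767923977756677023711670443521523972078400 + 2114796575942983317507767783752832641142979058800 + 1691837260754386654006214227002266112914383247040 + 1409864383961988878338511855835221760761986039200 + 1208455186253133324290153019287332937795988033600 + 1057398287971491658753883891876416320571489529400 + 939909589307992585559007903890147840507990692800 + 845918630377193327003107113501133056457191623520 + 769016936706539388184642830455575505870174203200 + 704932191980994439169255927917610880380993019600 + 650706638751687174617774702693179274197839710400 + 604227593126566662145076509643666468897994016800 + 563945753584795551335404742334088704304794415680 + 528699143985745829376941945938208160285744764700 + 497599194339525486472415949118313562621877425600 + 469954794653996292779503951945073920253995346400 + 445220331777470172106898480790070029714311380800 + 422959315188596663501553556750566528228595811760 + 402818395417711108096717673095777645931996011200 + 384508468353269694092321415227787752935087101600 + 367790708859649272610046571087449154981387662400 + 352466095990497219584627963958805440190496509800 + 338367452150877330801242845400453222582876649408 + 325353319375843587308887351346589637098919855200 + 313303196435997528519669301296715946835996897600 + 302113796563283331072538254821833234448997008400 + 291696079440411492070036935690045881536962628800 + 281972876792397775667702371167044352152397207840 + 272876977541030105484873262419720340792642459200 + 264349571992872914688470972969104080142872382350 + 256338978902179796061547610151858501956724734400 + 248799597169762743236207974559156781310938712800 + 241691037250626664858030603857466587559197606720 + 234977397326998146389751975972536960126997673200 + 228626656858700899190028949594900826069511249600 + 222610165888735086053449240395035014857155690400 + 216902212917229058205924900897726424732613236800 + 211479657594298331750776778375283264114297905880 + 206321617165169104147099295975886111331022347200 + 201409197708855554048358836547888822965998005600 + 196725262878417052791420258953751873594695726400 + 192254234176634847046160707613893876467543550800 + 187981917861598517111801580778029568101598138560 + 183895354429824636305023285543724577490693831200 + 179982687314296452553852577340666607756849281600 + 176233047995248609792313981979402720095248254900 + 172636455179019046327164717041047562542284004800 + 169183726075438665400621422700226611291438324704 + 165866398113175162157471983039437854207292475200 + 162676659687921793654443675673294818549459927600 + 159607288750413835283605115754930765369281438400 + 156651598217998764259834650648357973417998448800 + 153803387341307877636928566091115101174034840640 + 151056898281641665536269127410916617224498504200 + 148406777259156724035632826930023343238103793600 + 145848039720205746035018467845022940768481314400 + 143376039046981919831035103983242890924947732800 + 140986438396198887833851185583522176076198603920 + 138675185307736610984115920246087386304457643200 + 136438488770515052742436631209860170396321229600 + 134272798472570369365572557698592548643998670400 + 132174785996436457344235486484552040071436191175 + 130141327750337434923554940538635854839567942080 + 128169489451089898030773805075929250978362367200 + 126256511996596018955687628880766127829431585600 + 124399798584881371618103987279578390655469356400 + 122596902953216424203348857029149718327129220800 + 120845518625313332429015301928733293779598803360 + 119143469067210327746916494859314514993970651200 + 117488698663499073194875987986268480063498836600 + 115879264435231962603165358013853843350300222400 + 114313328429350449595014474797450413034755624800 + 112789150716959110267080948466817740860958883136 + 111305082944367543026724620197517507428577845200 + 109859562386648484026377547207939357981453457600 + 108451106458614529102962450448863212366306618400 + 107078307642682699620646470063434564108505268800 + 105739828797149165875388389187641632057148952940 + 104434398811999176173223100432238648945332299200 + 103160808582584552073549647987943055665511173600 + 101917907274360641807603266686883500777974894400 + 100704598854427777024179418273944411482999002800 + 99519838867905097294483189823662712524375485120 + 98362631439208526395710129476875936797347863200 + 97232026480137164023345645230015293845654209600 + 96127117088317423523080353806946938233771775400 + 95047037121032958090236754325970006343504676800 + 93990958930799258555900790389014784050799069280 + 92958091250241024945396386099025610599691387200 + 91947677214912318152511642771862288745346915600 + 90958992513676701828291087473240113597547486400 + 89991343657148226276926288670333303878424640800 + 89044066355494034421379696158014005942862276160 + 88116523997624304896156990989701360047624127450 + 87208106224452920309598671494962170768782641600 + 86318227589509523163582358520523781271142002400 + 85446326300726598687182536717286167318908244800 + 84591863037719332700310711350113305645719162352 + 83754319839326071980505654802092381827444715200 + 82933199056587581078735991519718927103646237600 + 82128022366717798738165739174867287034678798400 + 81338329843960896827221837836647409274729963800 + 80563679083542221619343534619155529186399202240 + 79803644375206917641802557877465382684640719200 + 79057815923102180093748328364591874435251553600 + 78325799108999382129917325324178986708999224400 + 77607213796072782293863037935883766647448772800 + 76901693670653938818464283045557550587017420320 = 44683406566775695661622919941418519476280737792035, so H_110 = 44683406566775695661622919941418519476280737792035/8459186303771933270031071135011330564571916235200; reducing by gcd(44683406566775695661622919941418519476280737792035, 8459186303771933270031071135011330564571916235200) = 55 gives 812425573941376284756780362571245808659649778037/153803387341307877636928566091115101174034840640 ≈ 5.28223. (The PNT-adjacent estimate ln(110) + γ ≈ 5.27770 matches within O(1/n).)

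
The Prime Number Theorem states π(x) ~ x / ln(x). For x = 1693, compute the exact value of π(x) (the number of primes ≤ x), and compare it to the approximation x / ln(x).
π(1693) = 264;  x/ln(x) ≈ 227.73;  relative error ≈ 13.74%.

Directly count primes up to 1693: π(1693) = 264. The PNT approximation gives 1693/ln(1693) ≈ 1693/7.43426 ≈ 227.73. Relative error (π(x) − x/ln(x)) / π(x) ≈ 13.74%; the approximation is known to undercount slightly (Li(x) is a better estimate).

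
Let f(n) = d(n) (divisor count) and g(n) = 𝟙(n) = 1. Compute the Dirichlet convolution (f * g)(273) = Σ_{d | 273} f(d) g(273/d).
(d * 𝟙)(273) = 27

Divisors of 273: [1, 3, 7, 13, 21, 39, 91, 273]. For each d | 273:
  d = 1: d(1) · 𝟙(273/1) = 1 · 1 = 1
  d = 3: d(3) · 𝟙(273/3) = 2 · 1 = 2
  d = 7: d(7) · 𝟙(273/7) = 2 · 1 = 2
  d = 13: d(13) · 𝟙(273/13) = 2 · 1 = 2
  d = 21: d(21) · 𝟙(273/21) = 4 · 1 = 4
  d = 39: d(39) · 𝟙(273/39) = 4 · 1 = 4
  d = 91: d(91) · 𝟙(273/91) = 4 · 1 = 4
  d = 273: d(273) · 𝟙(273/273) = 8 · 1 = 8
Summing: (d * 𝟙)(273) = 1 + 2 + 2 + 2 + 4 + 4 + 4 + 8 = 27.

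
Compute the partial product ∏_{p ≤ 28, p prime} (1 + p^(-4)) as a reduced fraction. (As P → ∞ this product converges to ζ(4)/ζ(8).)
∏ = 577447917650941187656457324944/535704058713408612067696280625

The primes p ≤ 28 are [2, 3, 5, 7, 11, 13, 17, 19, 23]. For each, (1 + 1/p^4) = (p^4 + 1)/p^4. Multiplying these fractions over p ∈ [2, 3, 5, 7, 11, 13, 17, 19, 23] gives 577447917650941187656457324944/535704058713408612067696280625. (In the limit P → ∞ this tends to ζ(4)/ζ(8).)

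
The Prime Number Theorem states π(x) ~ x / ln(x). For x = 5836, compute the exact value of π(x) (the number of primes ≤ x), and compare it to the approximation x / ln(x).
π(5836) = 765;  x/ln(x) ≈ 672.99;  relative error ≈ 12.03%.

Directly count primes up to 5836: π(5836) = 765. The PNT approximation gives 5836/ln(5836) ≈ 5836/8.67180 ≈ 672.99. Relative error (π(x) − x/ln(x)) / π(x) ≈ 12.03%; the approximation is known to undercount slightly (Li(x) is a better estimate).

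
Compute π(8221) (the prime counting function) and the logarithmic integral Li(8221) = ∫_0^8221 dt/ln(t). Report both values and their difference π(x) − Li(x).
π(8221) = 1031;  Li(8221) ≈ 1050.97;  π(x) − Li(x) ≈ -19.97.

Direct count of primes ≤ 8221 gives π(8221) = 1031. Numerical evaluation of the logarithmic integral gives Li(8221) ≈ 1050.97. The difference π(x) − Li(x) ≈ -19.97 is typically negative for small/moderate x (Li(x) overestimates), though Littlewood's theorem shows this sign changes infinitely often.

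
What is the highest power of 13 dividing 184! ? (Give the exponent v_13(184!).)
v_13(184!) = 15

Legendre's formula: v_p(n!) = Σ_{k ≥ 1} ⌊n / p^k⌋. For p = 13, n = 184, the terms are:
  ⌊184/13^1⌋ = ⌊184/13⌋ = 14
  ⌊184/13^2⌋ = ⌊184/169⌋ = 1
(the next term ⌊184/13^3⌋ = 0, terminating the sum). Summing: v_13(184!) = 14 + 1 = 15.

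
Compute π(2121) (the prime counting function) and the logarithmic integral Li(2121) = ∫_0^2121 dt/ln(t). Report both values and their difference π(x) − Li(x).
π(2121) = 319;  Li(2121) ≈ 330.67;  π(x) − Li(x) ≈ -11.67.

Direct count of primes ≤ 2121 gives π(2121) = 319. Numerical evaluation of the logarithmic integral gives Li(2121) ≈ 330.67. The difference π(x) − Li(x) ≈ -11.67 is typically negative for small/moderate x (Li(x) overestimates), though Littlewood's theorem shows this sign changes infinitely often.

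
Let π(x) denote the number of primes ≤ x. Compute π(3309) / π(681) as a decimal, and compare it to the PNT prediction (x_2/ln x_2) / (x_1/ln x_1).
π(3309)/π(681) = 465/123 ≈ 3.7805;  PNT prediction ≈ 3.9112.

π(681) = 123 and π(3309) = 465, so π(3309)/π(681) ≈ 3.7805. The PNT-predicted ratio is (3309/ln(3309)) / (681/ln(681)) ≈ 3.9112. The two agree to within a few percent, as expected.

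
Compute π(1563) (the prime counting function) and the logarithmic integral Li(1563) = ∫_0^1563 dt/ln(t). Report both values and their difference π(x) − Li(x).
π(1563) = 246;  Li(1563) ≈ 256.40;  π(x) − Li(x) ≈ -10.40.

Direct count of primes ≤ 1563 gives π(1563) = 246. Numerical evaluation of the logarithmic integral gives Li(1563) ≈ 256.40. The difference π(x) − Li(x) ≈ -10.40 is typically negative for small/moderate x (Li(x) overestimates), though Littlewood's theorem shows this sign changes infinitely often.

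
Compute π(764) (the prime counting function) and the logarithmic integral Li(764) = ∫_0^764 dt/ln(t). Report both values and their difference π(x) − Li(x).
π(764) = 135;  Li(764) ≈ 142.79;  π(x) − Li(x) ≈ -7.79.

Direct count of primes ≤ 764 gives π(764) = 135. Numerical evaluation of the logarithmic integral gives Li(764) ≈ 142.79. The difference π(x) − Li(x) ≈ -7.79 is typically negative for small/moderate x (Li(x) overestimates), though Littlewood's theorem shows this sign changes infinitely often.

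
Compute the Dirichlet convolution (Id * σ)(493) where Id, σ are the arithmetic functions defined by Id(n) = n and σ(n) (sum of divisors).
(Id * σ)(493) = 2065

Divisors of 493: [1, 17, 29, 493]. For each d | 493:
  d = 1: Id(1) · σ(493/1) = 1 · 540 = 540
  d = 17: Id(17) · σ(493/17) = 17 · 30 = 510
  d = 29: Id(29) · σ(493/29) = 29 · 18 = 522
  d = 493: Id(493) · σ(493/493) = 493 · 1 = 493
Summing: (Id * σ)(493) = 540 + 510 + 522 + 493 = 2065.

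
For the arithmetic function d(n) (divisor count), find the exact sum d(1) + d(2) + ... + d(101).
Σ_{n ≤ 101} d(n) = 484

Compute d(n) for each 1 ≤ n ≤ 101: d(1) = 1, d(2) = 2, d(3) = 2, d(4) = 3, d(5) = 2, d(6) = 4, d(7) = 2, d(8) = 4, d(9) = 3, d(10) = 4, d(11) = 2, d(12) = 6, d(13) = 2, d(14) = 4, d(15) = 4, d(16) = 5, d(17) = 2, d(18) = 6, d(19) = 2, d(20) = 6, d(21) = 4, d(22) = 4, d(23) = 2, d(24) = 8, d(25) = 3, d(26) = 4, d(27) = 4, d(28) = 6, d(29) = 2, d(30) = 8, d(31) = 2, d(32) = 6, d(33) = 4, d(34) = 4, d(35) = 4, d(36) = 9, d(37) = 2, d(38) = 4, d(39) = 4, d(40) = 8, d(41) = 2, d(42) = 8, d(43) = 2, d(44) = 6, d(45) = 6, d(46) = 4, d(47) = 2, d(48) = 10, d(49) = 3, d(50) = 6, d(51) = 4, d(52) = 6, d(53) = 2, d(54) = 8, d(55) = 4, d(56) = 8, d(57) = 4, d(58) = 4, d(59) = 2, d(60) = 12, d(61) = 2, d(62) = 4, d(63) = 6, d(64) = 7, d(65) = 4, d(66) = 8, d(67) = 2, d(68) = 6, d(69) = 4, d(70) = 8, d(71) = 2, d(72) = 12, d(73) = 2, d(74) = 4, d(75) = 6, d(76) = 6, d(77) = 4, d(78) = 8, d(79) = 2, d(80) = 10, d(81) = 5, d(82) = 4, d(83) = 2, d(84) = 12, d(85) = 4, d(86) = 4, d(87) = 4, d(88) = 8, d(89) = 2, d(90) = 12, d(91) = 4, d(92) = 6, d(93) = 4, d(94) = 4, d(95) = 4, d(96) = 12, d(97) = 2, d(98) = 6, d(99) = 6, d(100) = 9, d(101) = 2. Summing all 101 values: 484. (Dirichlet's divisor formula: Σ_{n ≤ x} d(n) = x ln(x) + (2γ − 1) x + O(√x). For x = 101, the asymptotic estimate is ≈ 481.72.)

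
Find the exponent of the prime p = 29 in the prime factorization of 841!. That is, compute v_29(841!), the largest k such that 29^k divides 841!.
v_29(841!) = 30

Legendre's formula: v_p(n!) = Σ_{k ≥ 1} ⌊n / p^k⌋. For p = 29, n = 841, the terms are:
  ⌊841/29^1⌋ = ⌊841/29⌋ = 29
  ⌊841/29^2⌋ = ⌊841/841⌋ = 1
(the next term ⌊841/29^3⌋ = 0, terminating the sum). Summing: v_29(841!) = 29 + 1 = 30.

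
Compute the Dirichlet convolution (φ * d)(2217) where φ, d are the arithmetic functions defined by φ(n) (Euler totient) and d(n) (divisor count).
(φ * d)(2217) = 2960

Divisors of 2217: [1, 3, 739, 2217]. For each d | 2217:
  d = 1: φ(1) · d(2217/1) = 1 · 4 = 4
  d = 3: φ(3) · d(2217/3) = 2 · 2 = 4
  d = 739: φ(739) · d(2217/739) = 738 · 2 = 1476
  d = 2217: φ(2217) · d(2217/2217) = 1476 · 1 = 1476
Summing: (φ * d)(2217) = 4 + 4 + 1476 + 1476 = 2960.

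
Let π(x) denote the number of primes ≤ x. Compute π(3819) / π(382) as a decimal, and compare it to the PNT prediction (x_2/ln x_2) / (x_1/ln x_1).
π(3819)/π(382) = 529/75 ≈ 7.0533;  PNT prediction ≈ 7.2067.

π(382) = 75 and π(3819) = 529, so π(3819)/π(382) ≈ 7.0533. The PNT-predicted ratio is (3819/ln(3819)) / (382/ln(382)) ≈ 7.2067. The two agree to within a few percent, as expected.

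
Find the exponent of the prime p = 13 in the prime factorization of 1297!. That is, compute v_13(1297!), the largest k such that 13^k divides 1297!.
v_13(1297!) = 106

Legendre's formula: v_p(n!) = Σ_{k ≥ 1} ⌊n / p^k⌋. For p = 13, n = 1297, the terms are:
  ⌊1297/13^1⌋ = ⌊1297/13⌋ = 99
  ⌊1297/13^2⌋ = ⌊1297/169⌋ = 7
(the next term ⌊1297/13^3⌋ = 0, terminating the sum). Summing: v_13(1297!) = 99 + 7 = 106.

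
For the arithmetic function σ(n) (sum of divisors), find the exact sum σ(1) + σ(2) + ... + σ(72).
Σ_{n ≤ 72} σ(n) = 4332

Compute σ(n) for each 1 ≤ n ≤ 72: σ(1) = 1, σ(2) = 3, σ(3) = 4, σ(4) = 7, σ(5) = 6, σ(6) = 12, σ(7) = 8, σ(8) = 15, σ(9) = 13, σ(10) = 18, σ(11) = 12, σ(12) = 28, σ(13) = 14, σ(14) = 24, σ(15) = 24, σ(16) = 31, σ(17) = 18, σ(18) = 39, σ(19) = 20, σ(20) = 42, σ(21) = 32, σ(22) = 36, σ(23) = 24, σ(24) = 60, σ(25) = 31, σ(26) = 42, σ(27) = 40, σ(28) = 56, σ(29) = 30, σ(30) = 72, σ(31) = 32, σ(32) = 63, σ(33) = 48, σ(34) = 54, σ(35) = 48, σ(36) = 91, σ(37) = 38, σ(38) = 60, σ(39) = 56, σ(40) = 90, σ(41) = 42, σ(42) = 96, σ(43) = 44, σ(44) = 84, σ(45) = 78, σ(46) = 72, σ(47) = 48, σ(48) = 124, σ(49) = 57, σ(50) = 93, σ(51) = 72, σ(52) = 98, σ(53) = 54, σ(54) = 120, σ(55) = 72, σ(56) = 120, σ(57) = 80, σ(58) = 90, σ(59) = 60, σ(60) = 168, σ(61) = 62, σ(62) = 96, σ(63) = 104, σ(64) = 127, σ(65) = 84, σ(66) = 144, σ(67) = 68, σ(68) = 126, σ(69) = 96, σ(70) = 144, σ(71) = 72, σ(72) = 195. Summing all 72 values: 4332. (Average order: Σ_{n ≤ x} σ(n) ~ (π²/12) x². For x = 72, (π²/12)·72² ≈ 4263.67.)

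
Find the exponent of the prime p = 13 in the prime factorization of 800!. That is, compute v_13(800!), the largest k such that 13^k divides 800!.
v_13(800!) = 65

Legendre's formula: v_p(n!) = Σ_{k ≥ 1} ⌊n / p^k⌋. For p = 13, n = 800, the terms are:
  ⌊800/13^1⌋ = ⌊800/13⌋ = 61
  ⌊800/13^2⌋ = ⌊800/169⌋ = 4
(the next term ⌊800/13^3⌋ = 0, terminating the sum). Summing: v_13(800!) = 61 + 4 = 65.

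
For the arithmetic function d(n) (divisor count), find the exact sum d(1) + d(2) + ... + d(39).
Σ_{n ≤ 39} d(n) = 150

Compute d(n) for each 1 ≤ n ≤ 39: d(1) = 1, d(2) = 2, d(3) = 2, d(4) = 3, d(5) = 2, d(6) = 4, d(7) = 2, d(8) = 4, d(9) = 3, d(10) = 4, d(11) = 2, d(12) = 6, d(13) = 2, d(14) = 4, d(15) = 4, d(16) = 5, d(17) = 2, d(18) = 6, d(19) = 2, d(20) = 6, d(21) = 4, d(22) = 4, d(23) = 2, d(24) = 8, d(25) = 3, d(26) = 4, d(27) = 4, d(28) = 6, d(29) = 2, d(30) = 8, d(31) = 2, d(32) = 6, d(33) = 4, d(34) = 4, d(35) = 4, d(36) = 9, d(37) = 2, d(38) = 4, d(39) = 4. Summing all 39 values: 150. (Dirichlet's divisor formula: Σ_{n ≤ x} d(n) = x ln(x) + (2γ − 1) x + O(√x). For x = 39, the asymptotic estimate is ≈ 148.90.)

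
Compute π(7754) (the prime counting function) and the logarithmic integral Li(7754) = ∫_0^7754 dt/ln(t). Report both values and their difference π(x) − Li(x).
π(7754) = 983;  Li(7754) ≈ 999.00;  π(x) − Li(x) ≈ -16.00.

Direct count of primes ≤ 7754 gives π(7754) = 983. Numerical evaluation of the logarithmic integral gives Li(7754) ≈ 999.00. The difference π(x) − Li(x) ≈ -16.00 is typically negative for small/moderate x (Li(x) overestimates), though Littlewood's theorem shows this sign changes infinitely often.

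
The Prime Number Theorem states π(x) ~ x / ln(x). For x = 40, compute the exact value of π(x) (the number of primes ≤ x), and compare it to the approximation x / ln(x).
π(40) = 12;  x/ln(x) ≈ 10.84;  relative error ≈ 9.64%.

Directly count primes up to 40: π(40) = 12. The PNT approximation gives 40/ln(40) ≈ 40/3.68888 ≈ 10.84. Relative error (π(x) − x/ln(x)) / π(x) ≈ 9.64%; the approximation is known to undercount slightly (Li(x) is a better estimate).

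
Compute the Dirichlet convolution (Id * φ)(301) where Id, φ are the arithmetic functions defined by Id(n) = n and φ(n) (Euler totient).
(Id * φ)(301) = 1105

Divisors of 301: [1, 7, 43, 301]. For each d | 301:
  d = 1: Id(1) · φ(301/1) = 1 · 252 = 252
  d = 7: Id(7) · φ(301/7) = 7 · 42 = 294
  d = 43: Id(43) · φ(301/43) = 43 · 6 = 258
  d = 301: Id(301) · φ(301/301) = 301 · 1 = 301
Summing: (Id * φ)(301) = 252 + 294 + 258 + 301 = 1105.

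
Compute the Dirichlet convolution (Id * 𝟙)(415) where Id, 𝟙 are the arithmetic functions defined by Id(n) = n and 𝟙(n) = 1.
(Id * 𝟙)(415) = 504

Divisors of 415: [1, 5, 83, 415]. For each d | 415:
  d = 1: Id(1) · 𝟙(415/1) = 1 · 1 = 1
  d = 5: Id(5) · 𝟙(415/5) = 5 · 1 = 5
  d = 83: Id(83) · 𝟙(415/83) = 83 · 1 = 83
  d = 415: Id(415) · 𝟙(415/415) = 415 · 1 = 415
Summing: (Id * 𝟙)(415) = 1 + 5 + 83 + 415 = 504.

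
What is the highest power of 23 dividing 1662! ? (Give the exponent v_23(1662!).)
v_23(1662!) = 75

Legendre's formula: v_p(n!) = Σ_{k ≥ 1} ⌊n / p^k⌋. For p = 23, n = 1662, the terms are:
  ⌊1662/23^1⌋ = ⌊1662/23⌋ = 72
  ⌊1662/23^2⌋ = ⌊1662/529⌋ = 3
(the next term ⌊1662/23^3⌋ = 0, terminating the sum). Summing: v_23(1662!) = 72 + 3 = 75.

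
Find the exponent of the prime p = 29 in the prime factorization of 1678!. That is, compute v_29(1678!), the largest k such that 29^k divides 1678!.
v_29(1678!) = 58

Legendre's formula: v_p(n!) = Σ_{k ≥ 1} ⌊n / p^k⌋. For p = 29, n = 1678, the terms are:
  ⌊1678/29^1⌋ = ⌊1678/29⌋ = 57
  ⌊1678/29^2⌋ = ⌊1678/841⌋ = 1
(the next term ⌊1678/29^3⌋ = 0, terminating the sum). Summing: v_29(1678!) = 57 + 1 = 58.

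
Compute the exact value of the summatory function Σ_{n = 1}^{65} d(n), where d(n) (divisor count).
Σ_{n ≤ 65} d(n) = 284

Compute d(n) for each 1 ≤ n ≤ 65: d(1) = 1, d(2) = 2, d(3) = 2, d(4) = 3, d(5) = 2, d(6) = 4, d(7) = 2, d(8) = 4, d(9) = 3, d(10) = 4, d(11) = 2, d(12) = 6, d(13) = 2, d(14) = 4, d(15) = 4, d(16) = 5, d(17) = 2, d(18) = 6, d(19) = 2, d(20) = 6, d(21) = 4, d(22) = 4, d(23) = 2, d(24) = 8, d(25) = 3, d(26) = 4, d(27) = 4, d(28) = 6, d(29) = 2, d(30) = 8, d(31) = 2, d(32) = 6, d(33) = 4, d(34) = 4, d(35) = 4, d(36) = 9, d(37) = 2, d(38) = 4, d(39) = 4, d(40) = 8, d(41) = 2, d(42) = 8, d(43) = 2, d(44) = 6, d(45) = 6, d(46) = 4, d(47) = 2, d(48) = 10, d(49) = 3, d(50) = 6, d(51) = 4, d(52) = 6, d(53) = 2, d(54) = 8, d(55) = 4, d(56) = 8, d(57) = 4, d(58) = 4, d(59) = 2, d(60) = 12, d(61) = 2, d(62) = 4, d(63) = 6, d(64) = 7, d(65) = 4. Summing all 65 values: 284. (Dirichlet's divisor formula: Σ_{n ≤ x} d(n) = x ln(x) + (2γ − 1) x + O(√x). For x = 65, the asymptotic estimate is ≈ 281.37.)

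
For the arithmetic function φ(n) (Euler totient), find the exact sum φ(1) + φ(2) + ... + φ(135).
Σ_{n ≤ 135} φ(n) = 5570

Compute φ(n) for each 1 ≤ n ≤ 135: φ(1) = 1, φ(2) = 1, φ(3) = 2, φ(4) = 2, φ(5) = 4, φ(6) = 2, φ(7) = 6, φ(8) = 4, φ(9) = 6, φ(10) = 4, φ(11) = 10, φ(12) = 4, φ(13) = 12, φ(14) = 6, φ(15) = 8, φ(16) = 8, φ(17) = 16, φ(18) = 6, φ(19) = 18, φ(20) = 8, φ(21) = 12, φ(22) = 10, φ(23) = 22, φ(24) = 8, φ(25) = 20, φ(26) = 12, φ(27) = 18, φ(28) = 12, φ(29) = 28, φ(30) = 8, φ(31) = 30, φ(32) = 16, φ(33) = 20, φ(34) = 16, φ(35) = 24, φ(36) = 12, φ(37) = 36, φ(38) = 18, φ(39) = 24, φ(40) = 16, φ(41) = 40, φ(42) = 12, φ(43) = 42, φ(44) = 20, φ(45) = 24, φ(46) = 22, φ(47) = 46, φ(48) = 16, φ(49) = 42, φ(50) = 20, φ(51) = 32, φ(52) = 24, φ(53) = 52, φ(54) = 18, φ(55) = 40, φ(56) = 24, φ(57) = 36, φ(58) = 28, φ(59) = 58, φ(60) = 16, φ(61) = 60, φ(62) = 30, φ(63) = 36, φ(64) = 32, φ(65) = 48, φ(66) = 20, φ(67) = 66, φ(68) = 32, φ(69) = 44, φ(70) = 24, φ(71) = 70, φ(72) = 24, φ(73) = 72, φ(74) = 36, φ(75) = 40, φ(76) = 36, φ(77) = 60, φ(78) = 24, φ(79) = 78, φ(80) = 32, φ(81) = 54, φ(82) = 40, φ(83) = 82, φ(84) = 24, φ(85) = 64, φ(86) = 42, φ(87) = 56, φ(88) = 40, φ(89) = 88, φ(90) = 24, φ(91) = 72, φ(92) = 44, φ(93) = 60, φ(94) = 46, φ(95) = 72, φ(96) = 32, φ(97) = 96, φ(98) = 42, φ(99) = 60, φ(100) = 40, φ(101) = 100, φ(102) = 32, φ(103) = 102, φ(104) = 48, φ(105) = 48, φ(106) = 52, φ(107) = 106, φ(108) = 36, φ(109) = 108, φ(110) = 40, φ(111) = 72, φ(112) = 48, φ(113) = 112, φ(114) = 36, φ(115) = 88, φ(116) = 56, φ(117) = 72, φ(118) = 58, φ(119) = 96, φ(120) = 32, φ(121) = 110, φ(122) = 60, φ(123) = 80, φ(124) = 60, φ(125) = 100, φ(126) = 36, φ(127) = 126, φ(128) = 64, φ(129) = 84, φ(130) = 48, φ(131) = 130, φ(132) = 40, φ(133) = 108, φ(134) = 66, φ(135) = 72. Summing all 135 values: 5570. (Average order: Σ_{n ≤ x} φ(n) ~ (3/π²) x². For x = 135, (3/π²)·135² ≈ 5539.74.)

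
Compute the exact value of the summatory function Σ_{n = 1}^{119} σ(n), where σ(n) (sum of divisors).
Σ_{n ≤ 119} σ(n) = 11613

Compute σ(n) for each 1 ≤ n ≤ 119: σ(1) = 1, σ(2) = 3, σ(3) = 4, σ(4) = 7, σ(5) = 6, σ(6) = 12, σ(7) = 8, σ(8) = 15, σ(9) = 13, σ(10) = 18, σ(11) = 12, σ(12) = 28, σ(13) = 14, σ(14) = 24, σ(15) = 24, σ(16) = 31, σ(17) = 18, σ(18) = 39, σ(19) = 20, σ(20) = 42, σ(21) = 32, σ(22) = 36, σ(23) = 24, σ(24) = 60, σ(25) = 31, σ(26) = 42, σ(27) = 40, σ(28) = 56, σ(29) = 30, σ(30) = 72, σ(31) = 32, σ(32) = 63, σ(33) = 48, σ(34) = 54, σ(35) = 48, σ(36) = 91, σ(37) = 38, σ(38) = 60, σ(39) = 56, σ(40) = 90, σ(41) = 42, σ(42) = 96, σ(43) = 44, σ(44) = 84, σ(45) = 78, σ(46) = 72, σ(47) = 48, σ(48) = 124, σ(49) = 57, σ(50) = 93, σ(51) = 72, σ(52) = 98, σ(53) = 54, σ(54) = 120, σ(55) = 72, σ(56) = 120, σ(57) = 80, σ(58) = 90, σ(59) = 60, σ(60) = 168, σ(61) = 62, σ(62) = 96, σ(63) = 104, σ(64) = 127, σ(65) = 84, σ(66) = 144, σ(67) = 68, σ(68) = 126, σ(69) = 96, σ(70) = 144, σ(71) = 72, σ(72) = 195, σ(73) = 74, σ(74) = 114, σ(75) = 124, σ(76) = 140, σ(77) = 96, σ(78) = 168, σ(79) = 80, σ(80) = 186, σ(81) = 121, σ(82) = 126, σ(83) = 84, σ(84) = 224, σ(85) = 108, σ(86) = 132, σ(87) = 120, σ(88) = 180, σ(89) = 90, σ(90) = 234, σ(91) = 112, σ(92) = 168, σ(93) = 128, σ(94) = 144, σ(95) = 120, σ(96) = 252, σ(97) = 98, σ(98) = 171, σ(99) = 156, σ(100) = 217, σ(101) = 102, σ(102) = 216, σ(103) = 104, σ(104) = 210, σ(105) = 192, σ(106) = 162, σ(107) = 108, σ(108) = 280, σ(109) = 110, σ(110) = 216, σ(111) = 152, σ(112) = 248, σ(113) = 114, σ(114) = 240, σ(115) = 144, σ(116) = 210, σ(117) = 182, σ(118) = 180, σ(119) = 144. Summing all 119 values: 11613. (Average order: Σ_{n ≤ x} σ(n) ~ (π²/12) x². For x = 119, (π²/12)·119² ≈ 11646.96.)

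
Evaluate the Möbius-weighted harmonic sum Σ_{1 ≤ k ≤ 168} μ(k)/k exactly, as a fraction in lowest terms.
Σ μ(k)/k = 3320595668723936105212130194759121950701456962705503856339925674/481473710367991963528473107950567214598209565303106537707981745635

Values of μ(k) for 1 ≤ k ≤ 168: μ(1) = 1, μ(2) = -1, μ(3) = -1, μ(5) = -1, μ(6) = 1, μ(7) = -1, μ(10) = 1, μ(11) = -1, μ(13) = -1, μ(14) = 1, μ(15) = 1, μ(17) = -1, μ(19) = -1, μ(21) = 1, μ(22) = 1, μ(23) = -1, μ(26) = 1, μ(29) = -1, μ(30) = -1, μ(31) = -1, μ(33) = 1, μ(34) = 1, μ(35) = 1, μ(37) = -1, μ(38) = 1, μ(39) = 1, μ(41) = -1, μ(42) = -1, μ(43) = -1, μ(46) = 1, μ(47) = -1, μ(51) = 1, μ(53) = -1, μ(55) = 1, μ(57) = 1, μ(58) = 1, μ(59) = -1, μ(61) = -1, μ(62) = 1, μ(65) = 1, μ(66) = -1, μ(67) = -1, μ(69) = 1, μ(70) = -1, μ(71) = -1, μ(73) = -1, μ(74) = 1, μ(77) = 1, μ(78) = -1, μ(79) = -1, μ(82) = 1, μ(83) = -1, μ(85) = 1, μ(86) = 1, μ(87) = 1, μ(89) = -1, μ(91) = 1, μ(93) = 1, μ(94) = 1, μ(95) = 1, μ(97) = -1, μ(101) = -1, μ(102) = -1, μ(103) = -1, μ(105) = -1, μ(106) = 1, μ(107) = -1, μ(109) = -1, μ(110) = -1, μ(111) = 1, μ(113) = -1, μ(114) = -1, μ(115) = 1, μ(118) = 1, μ(119) = 1, μ(122) = 1, μ(123) = 1, μ(127) = -1, μ(129) = 1, μ(130) = -1, μ(131) = -1, μ(133) = 1, μ(134) = 1, μ(137) = -1, μ(138) = -1, μ(139) = -1, μ(141) = 1, μ(142) = 1, μ(143) = 1, μ(145) = 1, μ(146) = 1, μ(149) = -1, μ(151) = -1, μ(154) = -1, μ(155) = 1, μ(157) = -1, μ(158) = 1, μ(159) = 1, μ(161) = 1, μ(163) = -1, μ(165) = -1, μ(166) = 1, μ(167) = -1, with μ = 0 on non-squarefree integers. Summing μ(k)/k for k where μ(k) ≠ 0 gives 3320595668723936105212130194759121950701456962705503856339925674/481473710367991963528473107950567214598209565303106537707981745635 ≈ 0.0069. (PNT ⟺ this sum → 0 as n → ∞.)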